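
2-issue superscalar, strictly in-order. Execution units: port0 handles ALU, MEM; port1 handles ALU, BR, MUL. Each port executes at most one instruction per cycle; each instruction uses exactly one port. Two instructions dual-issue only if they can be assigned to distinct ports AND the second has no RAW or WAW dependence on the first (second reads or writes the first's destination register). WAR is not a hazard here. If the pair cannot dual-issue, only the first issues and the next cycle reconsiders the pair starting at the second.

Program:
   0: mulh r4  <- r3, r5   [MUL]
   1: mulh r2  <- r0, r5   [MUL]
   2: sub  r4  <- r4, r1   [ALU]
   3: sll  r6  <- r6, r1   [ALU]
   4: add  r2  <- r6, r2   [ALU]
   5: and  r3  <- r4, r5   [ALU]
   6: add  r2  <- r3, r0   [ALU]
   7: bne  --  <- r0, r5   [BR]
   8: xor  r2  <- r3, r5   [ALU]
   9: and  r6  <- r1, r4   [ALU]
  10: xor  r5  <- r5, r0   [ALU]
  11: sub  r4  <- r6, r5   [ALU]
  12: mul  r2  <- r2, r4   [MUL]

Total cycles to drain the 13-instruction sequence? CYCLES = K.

  cy0 -> i0 (mulh) no-port MUL/MUL
  cy1 -> i1&i2 (mulh;sub) 2-wide
  cy2 -> i3 (sll) RAW r6
  cy3 -> i4&i5 (add;and) 2-wide
  cy4 -> i6&i7 (add;bne) 2-wide
  cy5 -> i8&i9 (xor;and) 2-wide
  cy6 -> i10 (xor) RAW r5
  cy7 -> i11 (sub) RAW r4
  cy8 -> i12 (mul) tail

CYCLES = 9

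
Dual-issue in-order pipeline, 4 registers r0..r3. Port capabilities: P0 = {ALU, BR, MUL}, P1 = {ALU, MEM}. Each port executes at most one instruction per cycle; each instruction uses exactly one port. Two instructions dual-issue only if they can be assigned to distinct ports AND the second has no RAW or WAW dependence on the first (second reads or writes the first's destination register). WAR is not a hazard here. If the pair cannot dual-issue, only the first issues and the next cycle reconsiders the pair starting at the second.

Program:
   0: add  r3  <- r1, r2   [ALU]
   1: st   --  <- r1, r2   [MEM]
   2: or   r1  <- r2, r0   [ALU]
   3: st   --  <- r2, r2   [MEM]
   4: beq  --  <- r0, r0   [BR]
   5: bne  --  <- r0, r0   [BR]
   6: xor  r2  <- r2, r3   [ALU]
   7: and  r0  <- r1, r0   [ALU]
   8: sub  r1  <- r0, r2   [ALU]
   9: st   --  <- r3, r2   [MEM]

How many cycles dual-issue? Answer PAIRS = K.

PAIRS = 4

t=0 i0/i1:add st ; pair
t=1 i2/i3:or st ; pair
t=2 i4:beq ; no-port BR/BR
t=3 i5/i6:bne xor ; pair
t=4 i7:and ; RAW r0
t=5 i8/i9:sub st ; pair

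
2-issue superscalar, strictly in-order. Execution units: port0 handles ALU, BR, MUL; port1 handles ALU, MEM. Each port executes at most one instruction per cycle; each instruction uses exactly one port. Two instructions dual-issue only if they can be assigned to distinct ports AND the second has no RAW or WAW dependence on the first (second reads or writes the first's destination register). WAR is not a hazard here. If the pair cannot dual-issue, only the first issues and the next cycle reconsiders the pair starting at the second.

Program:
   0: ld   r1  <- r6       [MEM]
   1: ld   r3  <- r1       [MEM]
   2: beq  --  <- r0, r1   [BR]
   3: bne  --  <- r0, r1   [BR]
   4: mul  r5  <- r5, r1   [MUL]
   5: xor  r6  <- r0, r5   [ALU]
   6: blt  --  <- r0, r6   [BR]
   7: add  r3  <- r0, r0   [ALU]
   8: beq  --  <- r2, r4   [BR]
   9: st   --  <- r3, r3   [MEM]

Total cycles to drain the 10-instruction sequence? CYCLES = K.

0. ld @i0  | no-port MEM/MEM
1. ld/beq @i1/i2  | pair
2. bne @i3  | no-port BR/MUL
3. mul @i4  | RAW r5
4. xor @i5  | RAW r6
5. blt/add @i6/i7  | pair
6. beq/st @i8/i9  | pair

CYCLES = 7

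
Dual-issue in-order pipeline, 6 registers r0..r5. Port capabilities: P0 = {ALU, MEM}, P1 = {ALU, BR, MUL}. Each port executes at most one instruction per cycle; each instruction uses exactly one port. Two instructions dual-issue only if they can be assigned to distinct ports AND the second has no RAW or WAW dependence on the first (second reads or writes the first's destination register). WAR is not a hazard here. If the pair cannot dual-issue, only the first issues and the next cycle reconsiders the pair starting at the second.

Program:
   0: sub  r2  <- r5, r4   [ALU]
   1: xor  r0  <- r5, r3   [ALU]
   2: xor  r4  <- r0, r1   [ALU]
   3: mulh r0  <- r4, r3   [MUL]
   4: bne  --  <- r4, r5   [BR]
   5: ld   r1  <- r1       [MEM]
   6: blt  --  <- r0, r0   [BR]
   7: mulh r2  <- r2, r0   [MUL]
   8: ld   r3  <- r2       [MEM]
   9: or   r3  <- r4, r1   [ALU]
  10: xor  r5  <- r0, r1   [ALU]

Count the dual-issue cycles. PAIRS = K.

[0] i0+i1  sub+xor  -- dual
[1] i2  xor  -- RAW r4
[2] i3  mulh  -- no-port MUL/BR
[3] i4+i5  bne+ld  -- dual
[4] i6  blt  -- no-port BR/MUL
[5] i7  mulh  -- RAW r2
[6] i8  ld  -- WAW r3
[7] i9+i10  or+xor  -- dual

PAIRS = 3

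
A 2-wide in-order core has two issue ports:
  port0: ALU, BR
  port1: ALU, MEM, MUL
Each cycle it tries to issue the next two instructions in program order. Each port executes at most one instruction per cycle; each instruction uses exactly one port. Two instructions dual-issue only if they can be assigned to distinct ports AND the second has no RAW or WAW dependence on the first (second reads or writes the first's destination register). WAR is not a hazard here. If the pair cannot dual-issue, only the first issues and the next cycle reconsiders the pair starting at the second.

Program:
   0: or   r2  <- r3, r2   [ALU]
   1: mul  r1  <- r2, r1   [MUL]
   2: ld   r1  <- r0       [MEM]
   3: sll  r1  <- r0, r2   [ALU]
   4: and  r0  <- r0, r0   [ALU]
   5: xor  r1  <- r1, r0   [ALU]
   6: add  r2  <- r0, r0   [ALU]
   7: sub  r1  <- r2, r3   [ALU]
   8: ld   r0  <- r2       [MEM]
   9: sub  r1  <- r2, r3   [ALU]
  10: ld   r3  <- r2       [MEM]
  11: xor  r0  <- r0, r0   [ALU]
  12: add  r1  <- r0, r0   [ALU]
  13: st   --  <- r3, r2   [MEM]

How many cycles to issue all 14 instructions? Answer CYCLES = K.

CYCLES = 9

0. or @i0  | RAW r2
1. mul @i1  | no-port MUL/MEM
2. ld @i2  | WAW r1
3. sll+and @i3,i4  | pair
4. xor+add @i5,i6  | pair
5. sub+ld @i7,i8  | pair
6. sub+ld @i9,i10  | pair
7. xor @i11  | RAW r0
8. add+st @i12,i13  | pair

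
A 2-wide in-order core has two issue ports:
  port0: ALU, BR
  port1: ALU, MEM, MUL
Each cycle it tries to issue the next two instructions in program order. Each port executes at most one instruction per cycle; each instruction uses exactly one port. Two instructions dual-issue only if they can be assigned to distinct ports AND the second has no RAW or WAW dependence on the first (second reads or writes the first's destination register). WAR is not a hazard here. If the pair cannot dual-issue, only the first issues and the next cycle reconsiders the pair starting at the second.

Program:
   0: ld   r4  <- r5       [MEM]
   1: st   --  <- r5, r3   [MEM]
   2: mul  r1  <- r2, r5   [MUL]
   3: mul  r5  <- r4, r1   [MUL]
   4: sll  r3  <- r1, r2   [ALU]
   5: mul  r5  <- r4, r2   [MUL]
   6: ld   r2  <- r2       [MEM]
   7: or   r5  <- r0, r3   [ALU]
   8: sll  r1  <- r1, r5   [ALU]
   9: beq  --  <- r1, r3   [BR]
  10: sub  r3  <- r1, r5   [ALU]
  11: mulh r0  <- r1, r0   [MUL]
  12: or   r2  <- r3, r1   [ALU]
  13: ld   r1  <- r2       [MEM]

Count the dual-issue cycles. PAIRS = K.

PAIRS = 4

  cy0 -> i0 (ld) no-port MEM/MEM
  cy1 -> i1 (st) no-port MEM/MUL
  cy2 -> i2 (mul) no-port MUL/MUL
  cy3 -> i3&i4 (mul;sll) dual
  cy4 -> i5 (mul) no-port MUL/MEM
  cy5 -> i6&i7 (ld;or) dual
  cy6 -> i8 (sll) RAW r1
  cy7 -> i9&i10 (beq;sub) dual
  cy8 -> i11&i12 (mulh;or) dual
  cy9 -> i13 (ld) tail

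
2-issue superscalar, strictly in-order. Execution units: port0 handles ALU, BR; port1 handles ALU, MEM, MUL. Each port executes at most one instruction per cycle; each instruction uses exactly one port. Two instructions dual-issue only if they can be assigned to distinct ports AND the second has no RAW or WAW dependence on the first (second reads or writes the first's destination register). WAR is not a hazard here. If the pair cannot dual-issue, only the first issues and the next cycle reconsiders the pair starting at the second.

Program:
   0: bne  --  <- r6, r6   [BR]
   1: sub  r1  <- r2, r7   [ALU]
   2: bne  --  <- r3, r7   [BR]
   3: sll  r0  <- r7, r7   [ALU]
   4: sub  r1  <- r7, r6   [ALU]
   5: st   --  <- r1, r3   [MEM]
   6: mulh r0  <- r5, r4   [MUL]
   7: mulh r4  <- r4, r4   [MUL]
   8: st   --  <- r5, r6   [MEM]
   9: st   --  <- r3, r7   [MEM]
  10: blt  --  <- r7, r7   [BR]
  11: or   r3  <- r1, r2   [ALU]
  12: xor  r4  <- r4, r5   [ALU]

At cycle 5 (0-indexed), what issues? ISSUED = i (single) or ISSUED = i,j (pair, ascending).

ISSUED = 7

  cy0 -> i0+i1 (bne.BR sub.ALU) dual
  cy1 -> i2+i3 (bne.BR sll.ALU) dual
  cy2 -> i4 (sub.ALU) RAW r1
  cy3 -> i5 (st.MEM) no-port MEM/MUL
  cy4 -> i6 (mulh.MUL) no-port MUL/MUL
  cy5 -> i7 (mulh.MUL) no-port MUL/MEM
  cy6 -> i8 (st.MEM) no-port MEM/MEM
  cy7 -> i9+i10 (st.MEM blt.BR) dual
  cy8 -> i11+i12 (or.ALU xor.ALU) dual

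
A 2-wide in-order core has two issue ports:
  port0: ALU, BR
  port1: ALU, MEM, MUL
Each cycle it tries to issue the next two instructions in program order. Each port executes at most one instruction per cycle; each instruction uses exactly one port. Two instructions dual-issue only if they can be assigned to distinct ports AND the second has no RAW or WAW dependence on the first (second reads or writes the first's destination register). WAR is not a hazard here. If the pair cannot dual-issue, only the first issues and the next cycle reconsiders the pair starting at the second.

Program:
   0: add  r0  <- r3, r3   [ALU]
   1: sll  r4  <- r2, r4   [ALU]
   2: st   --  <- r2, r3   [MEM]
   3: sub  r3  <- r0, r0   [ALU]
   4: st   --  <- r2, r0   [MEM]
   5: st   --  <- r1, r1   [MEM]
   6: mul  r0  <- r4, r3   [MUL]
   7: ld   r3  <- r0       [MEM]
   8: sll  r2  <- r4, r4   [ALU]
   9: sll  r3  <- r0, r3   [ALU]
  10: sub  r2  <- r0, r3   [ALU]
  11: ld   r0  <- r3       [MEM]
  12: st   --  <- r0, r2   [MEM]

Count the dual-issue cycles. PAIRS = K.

t=0 i0&i1:add.ALU/sll.ALU ; pair
t=1 i2&i3:st.MEM/sub.ALU ; pair
t=2 i4:st.MEM ; no-port MEM/MEM
t=3 i5:st.MEM ; no-port MEM/MUL
t=4 i6:mul.MUL ; no-port MUL/MEM
t=5 i7&i8:ld.MEM/sll.ALU ; pair
t=6 i9:sll.ALU ; RAW r3
t=7 i10&i11:sub.ALU/ld.MEM ; pair
t=8 i12:st.MEM ; tail

PAIRS = 4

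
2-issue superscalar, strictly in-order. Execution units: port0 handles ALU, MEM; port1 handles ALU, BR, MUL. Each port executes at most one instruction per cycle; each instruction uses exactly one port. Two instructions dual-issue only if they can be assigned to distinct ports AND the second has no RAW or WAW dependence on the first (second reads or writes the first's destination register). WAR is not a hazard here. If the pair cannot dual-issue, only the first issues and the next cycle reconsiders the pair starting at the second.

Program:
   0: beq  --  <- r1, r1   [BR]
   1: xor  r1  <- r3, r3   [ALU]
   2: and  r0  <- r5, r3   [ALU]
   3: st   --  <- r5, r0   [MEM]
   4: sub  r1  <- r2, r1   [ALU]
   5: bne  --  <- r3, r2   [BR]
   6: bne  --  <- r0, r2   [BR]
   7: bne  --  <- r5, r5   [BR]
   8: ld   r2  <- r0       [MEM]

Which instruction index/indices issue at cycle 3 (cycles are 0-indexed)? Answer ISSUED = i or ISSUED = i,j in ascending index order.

c0: i0/i1 beq;xor  pair
c1: i2 and  RAW r0
c2: i3/i4 st;sub  pair
c3: i5 bne  no-port BR/BR
c4: i6 bne  no-port BR/BR
c5: i7/i8 bne;ld  pair

ISSUED = 5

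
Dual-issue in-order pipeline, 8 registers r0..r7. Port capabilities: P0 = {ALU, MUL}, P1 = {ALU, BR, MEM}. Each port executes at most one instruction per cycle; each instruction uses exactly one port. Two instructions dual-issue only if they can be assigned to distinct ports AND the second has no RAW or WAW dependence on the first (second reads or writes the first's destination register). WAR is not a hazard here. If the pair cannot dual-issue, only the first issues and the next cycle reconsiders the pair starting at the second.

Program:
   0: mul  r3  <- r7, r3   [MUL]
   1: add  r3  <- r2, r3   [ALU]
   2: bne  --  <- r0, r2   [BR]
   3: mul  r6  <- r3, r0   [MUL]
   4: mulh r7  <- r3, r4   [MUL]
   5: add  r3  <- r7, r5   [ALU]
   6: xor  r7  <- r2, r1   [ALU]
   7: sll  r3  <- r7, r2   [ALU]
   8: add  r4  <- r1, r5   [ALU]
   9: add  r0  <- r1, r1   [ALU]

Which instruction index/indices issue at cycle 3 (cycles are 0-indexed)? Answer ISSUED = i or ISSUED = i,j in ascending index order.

c0: i0 mul  RAW+WAW r3
c1: i1,i2 add bne  2-wide
c2: i3 mul  no-port MUL/MUL
c3: i4 mulh  RAW r7
c4: i5,i6 add xor  2-wide
c5: i7,i8 sll add  2-wide
c6: i9 add  tail

ISSUED = 4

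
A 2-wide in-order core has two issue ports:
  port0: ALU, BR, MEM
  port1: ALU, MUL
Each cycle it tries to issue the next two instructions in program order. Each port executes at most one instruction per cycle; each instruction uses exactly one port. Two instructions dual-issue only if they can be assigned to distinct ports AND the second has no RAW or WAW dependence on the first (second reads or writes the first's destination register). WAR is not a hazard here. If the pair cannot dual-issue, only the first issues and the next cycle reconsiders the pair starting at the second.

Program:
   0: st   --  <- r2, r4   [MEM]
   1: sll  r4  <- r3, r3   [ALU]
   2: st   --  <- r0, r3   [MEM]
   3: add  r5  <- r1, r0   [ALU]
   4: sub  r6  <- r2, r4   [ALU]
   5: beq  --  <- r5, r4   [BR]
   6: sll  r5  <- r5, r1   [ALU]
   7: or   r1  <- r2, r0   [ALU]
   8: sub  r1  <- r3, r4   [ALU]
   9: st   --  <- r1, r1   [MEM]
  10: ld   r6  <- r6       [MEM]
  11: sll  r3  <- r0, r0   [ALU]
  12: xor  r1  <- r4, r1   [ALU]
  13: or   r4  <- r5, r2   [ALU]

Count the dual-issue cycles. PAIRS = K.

c0: i0+i1 st sll  2-wide
c1: i2+i3 st add  2-wide
c2: i4+i5 sub beq  2-wide
c3: i6+i7 sll or  2-wide
c4: i8 sub  RAW r1
c5: i9 st  no-port MEM/MEM
c6: i10+i11 ld sll  2-wide
c7: i12+i13 xor or  2-wide

PAIRS = 6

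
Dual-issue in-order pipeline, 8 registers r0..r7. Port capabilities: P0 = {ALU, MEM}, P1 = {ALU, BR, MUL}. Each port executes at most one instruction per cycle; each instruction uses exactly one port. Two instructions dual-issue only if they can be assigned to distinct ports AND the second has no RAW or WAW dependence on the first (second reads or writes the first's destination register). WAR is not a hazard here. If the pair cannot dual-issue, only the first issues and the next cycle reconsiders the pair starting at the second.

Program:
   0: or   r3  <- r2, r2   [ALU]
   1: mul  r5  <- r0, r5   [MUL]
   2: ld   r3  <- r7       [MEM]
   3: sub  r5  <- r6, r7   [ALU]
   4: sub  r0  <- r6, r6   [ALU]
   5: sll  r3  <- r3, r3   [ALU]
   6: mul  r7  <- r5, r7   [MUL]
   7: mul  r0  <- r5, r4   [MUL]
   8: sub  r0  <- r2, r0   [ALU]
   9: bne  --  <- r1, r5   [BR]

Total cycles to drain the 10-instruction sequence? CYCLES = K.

#0 head=0: or/mul i0+i1 2-wide
#1 head=2: ld/sub i2+i3 2-wide
#2 head=4: sub/sll i4+i5 2-wide
#3 head=6: mul i6 no-port MUL/MUL
#4 head=7: mul i7 RAW+WAW r0
#5 head=8: sub/bne i8+i9 2-wide

CYCLES = 6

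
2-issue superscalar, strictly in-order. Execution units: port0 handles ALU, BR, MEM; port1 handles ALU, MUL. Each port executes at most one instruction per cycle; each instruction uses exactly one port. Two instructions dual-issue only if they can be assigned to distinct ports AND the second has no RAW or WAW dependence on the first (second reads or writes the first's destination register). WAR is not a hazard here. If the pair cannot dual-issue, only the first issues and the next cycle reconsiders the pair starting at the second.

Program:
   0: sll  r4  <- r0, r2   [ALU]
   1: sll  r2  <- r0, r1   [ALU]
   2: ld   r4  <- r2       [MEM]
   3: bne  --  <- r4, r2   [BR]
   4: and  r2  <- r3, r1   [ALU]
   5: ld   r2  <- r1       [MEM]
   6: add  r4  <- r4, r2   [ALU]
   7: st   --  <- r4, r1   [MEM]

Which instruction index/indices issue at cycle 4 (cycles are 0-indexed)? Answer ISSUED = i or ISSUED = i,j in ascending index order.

  cy0 -> i0&i1 (sll.ALU sll.ALU) pair
  cy1 -> i2 (ld.MEM) no-port MEM/BR
  cy2 -> i3&i4 (bne.BR and.ALU) pair
  cy3 -> i5 (ld.MEM) RAW r2
  cy4 -> i6 (add.ALU) RAW r4
  cy5 -> i7 (st.MEM) tail

ISSUED = 6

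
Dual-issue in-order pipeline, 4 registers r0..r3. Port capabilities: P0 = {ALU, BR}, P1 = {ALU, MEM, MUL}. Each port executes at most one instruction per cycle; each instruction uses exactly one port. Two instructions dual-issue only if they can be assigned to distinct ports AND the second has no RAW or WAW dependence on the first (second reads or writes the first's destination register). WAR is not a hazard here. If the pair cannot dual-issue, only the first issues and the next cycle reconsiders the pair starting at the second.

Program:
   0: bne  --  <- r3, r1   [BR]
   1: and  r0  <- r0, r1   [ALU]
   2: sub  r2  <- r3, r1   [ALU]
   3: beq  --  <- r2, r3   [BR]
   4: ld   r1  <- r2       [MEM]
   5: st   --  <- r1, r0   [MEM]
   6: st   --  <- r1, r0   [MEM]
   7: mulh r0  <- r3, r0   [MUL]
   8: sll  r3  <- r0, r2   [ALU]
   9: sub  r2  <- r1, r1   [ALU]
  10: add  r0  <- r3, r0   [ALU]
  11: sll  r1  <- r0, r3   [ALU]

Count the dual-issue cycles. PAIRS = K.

PAIRS = 3

c0: i0,i1 bne;and  2-wide
c1: i2 sub  RAW r2
c2: i3,i4 beq;ld  2-wide
c3: i5 st  no-port MEM/MEM
c4: i6 st  no-port MEM/MUL
c5: i7 mulh  RAW r0
c6: i8,i9 sll;sub  2-wide
c7: i10 add  RAW r0
c8: i11 sll  tail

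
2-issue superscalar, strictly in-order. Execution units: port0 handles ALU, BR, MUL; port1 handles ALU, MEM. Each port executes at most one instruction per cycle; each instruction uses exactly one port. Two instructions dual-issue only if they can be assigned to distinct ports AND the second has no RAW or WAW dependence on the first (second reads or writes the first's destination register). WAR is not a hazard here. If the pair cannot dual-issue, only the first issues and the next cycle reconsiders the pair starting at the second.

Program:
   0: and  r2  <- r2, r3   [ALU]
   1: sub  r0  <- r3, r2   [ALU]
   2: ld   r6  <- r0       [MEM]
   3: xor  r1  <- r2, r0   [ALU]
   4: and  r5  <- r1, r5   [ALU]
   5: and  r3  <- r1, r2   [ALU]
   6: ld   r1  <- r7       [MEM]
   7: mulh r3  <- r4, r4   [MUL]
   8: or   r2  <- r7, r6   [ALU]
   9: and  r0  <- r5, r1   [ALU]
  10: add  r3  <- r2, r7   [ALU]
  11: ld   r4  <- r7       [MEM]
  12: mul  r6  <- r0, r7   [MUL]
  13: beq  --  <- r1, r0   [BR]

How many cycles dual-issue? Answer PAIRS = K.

PAIRS = 5

  cy0 -> i0 (and) RAW r2
  cy1 -> i1 (sub) RAW r0
  cy2 -> i2+i3 (ld+xor) 2-wide
  cy3 -> i4+i5 (and+and) 2-wide
  cy4 -> i6+i7 (ld+mulh) 2-wide
  cy5 -> i8+i9 (or+and) 2-wide
  cy6 -> i10+i11 (add+ld) 2-wide
  cy7 -> i12 (mul) no-port MUL/BR
  cy8 -> i13 (beq) tail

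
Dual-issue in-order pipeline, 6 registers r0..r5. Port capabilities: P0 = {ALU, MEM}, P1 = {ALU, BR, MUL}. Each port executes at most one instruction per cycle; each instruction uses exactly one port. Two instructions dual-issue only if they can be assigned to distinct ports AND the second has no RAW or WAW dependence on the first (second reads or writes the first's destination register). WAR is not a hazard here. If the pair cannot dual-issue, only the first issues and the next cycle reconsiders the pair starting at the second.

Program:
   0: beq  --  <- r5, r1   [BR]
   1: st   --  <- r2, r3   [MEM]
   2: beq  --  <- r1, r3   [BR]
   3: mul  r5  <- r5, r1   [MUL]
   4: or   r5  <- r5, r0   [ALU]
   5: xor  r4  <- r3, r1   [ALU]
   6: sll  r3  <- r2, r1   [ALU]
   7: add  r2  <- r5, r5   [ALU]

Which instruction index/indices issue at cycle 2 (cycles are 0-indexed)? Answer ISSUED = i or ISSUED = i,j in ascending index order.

#0 head=0: beq+st i0,i1 2-wide
#1 head=2: beq i2 no-port BR/MUL
#2 head=3: mul i3 RAW+WAW r5
#3 head=4: or+xor i4,i5 2-wide
#4 head=6: sll+add i6,i7 2-wide

ISSUED = 3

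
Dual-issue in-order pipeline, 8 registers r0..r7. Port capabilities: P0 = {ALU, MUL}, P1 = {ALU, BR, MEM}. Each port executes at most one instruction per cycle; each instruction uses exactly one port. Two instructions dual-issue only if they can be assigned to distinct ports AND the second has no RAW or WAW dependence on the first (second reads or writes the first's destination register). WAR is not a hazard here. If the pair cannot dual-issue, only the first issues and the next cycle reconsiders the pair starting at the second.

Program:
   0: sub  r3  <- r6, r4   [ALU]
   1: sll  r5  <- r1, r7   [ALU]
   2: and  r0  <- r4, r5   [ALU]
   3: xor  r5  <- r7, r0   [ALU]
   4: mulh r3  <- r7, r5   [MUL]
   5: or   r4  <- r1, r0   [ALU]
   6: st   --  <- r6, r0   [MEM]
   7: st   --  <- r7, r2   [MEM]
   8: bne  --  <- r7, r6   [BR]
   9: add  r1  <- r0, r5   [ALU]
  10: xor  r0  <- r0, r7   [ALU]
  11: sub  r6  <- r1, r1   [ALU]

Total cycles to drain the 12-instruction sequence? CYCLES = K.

CYCLES = 8

c0: i0+i1 sub;sll  dual
c1: i2 and  RAW r0
c2: i3 xor  RAW r5
c3: i4+i5 mulh;or  dual
c4: i6 st  no-port MEM/MEM
c5: i7 st  no-port MEM/BR
c6: i8+i9 bne;add  dual
c7: i10+i11 xor;sub  dual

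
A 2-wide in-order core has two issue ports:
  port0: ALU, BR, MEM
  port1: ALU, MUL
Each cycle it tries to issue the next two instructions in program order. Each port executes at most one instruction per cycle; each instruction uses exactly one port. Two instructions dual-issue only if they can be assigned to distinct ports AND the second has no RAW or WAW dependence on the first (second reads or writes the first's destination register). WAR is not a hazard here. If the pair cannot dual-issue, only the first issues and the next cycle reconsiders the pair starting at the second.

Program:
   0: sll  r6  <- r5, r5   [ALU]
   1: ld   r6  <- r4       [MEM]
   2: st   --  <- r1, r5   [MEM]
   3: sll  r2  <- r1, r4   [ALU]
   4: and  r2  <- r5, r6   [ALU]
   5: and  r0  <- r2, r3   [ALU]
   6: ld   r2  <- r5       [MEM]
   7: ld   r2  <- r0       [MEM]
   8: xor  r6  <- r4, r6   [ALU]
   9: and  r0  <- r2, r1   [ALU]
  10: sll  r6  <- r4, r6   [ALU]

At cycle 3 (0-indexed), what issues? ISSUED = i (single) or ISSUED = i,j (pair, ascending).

t=0 i0:sll.ALU ; WAW r6
t=1 i1:ld.MEM ; no-port MEM/MEM
t=2 i2&i3:st.MEM+sll.ALU ; dual
t=3 i4:and.ALU ; RAW r2
t=4 i5&i6:and.ALU+ld.MEM ; dual
t=5 i7&i8:ld.MEM+xor.ALU ; dual
t=6 i9&i10:and.ALU+sll.ALU ; dual

ISSUED = 4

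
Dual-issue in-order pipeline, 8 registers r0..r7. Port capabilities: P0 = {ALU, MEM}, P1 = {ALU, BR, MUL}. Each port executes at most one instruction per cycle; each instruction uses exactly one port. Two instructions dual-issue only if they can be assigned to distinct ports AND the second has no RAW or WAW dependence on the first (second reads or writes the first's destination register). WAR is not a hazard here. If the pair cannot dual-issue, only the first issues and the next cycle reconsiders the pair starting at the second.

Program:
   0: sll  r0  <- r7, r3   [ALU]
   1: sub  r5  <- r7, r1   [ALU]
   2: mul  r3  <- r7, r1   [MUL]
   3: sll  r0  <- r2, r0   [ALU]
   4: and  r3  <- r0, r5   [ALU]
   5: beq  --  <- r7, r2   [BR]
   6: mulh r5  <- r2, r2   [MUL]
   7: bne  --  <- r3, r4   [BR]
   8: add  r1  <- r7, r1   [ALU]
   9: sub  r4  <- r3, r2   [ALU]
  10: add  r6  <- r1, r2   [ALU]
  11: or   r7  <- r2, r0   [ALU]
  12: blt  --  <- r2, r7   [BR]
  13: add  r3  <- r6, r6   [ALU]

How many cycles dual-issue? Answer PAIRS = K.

PAIRS = 6

c0: i0,i1 sll.ALU sub.ALU  pair
c1: i2,i3 mul.MUL sll.ALU  pair
c2: i4,i5 and.ALU beq.BR  pair
c3: i6 mulh.MUL  no-port MUL/BR
c4: i7,i8 bne.BR add.ALU  pair
c5: i9,i10 sub.ALU add.ALU  pair
c6: i11 or.ALU  RAW r7
c7: i12,i13 blt.BR add.ALU  pair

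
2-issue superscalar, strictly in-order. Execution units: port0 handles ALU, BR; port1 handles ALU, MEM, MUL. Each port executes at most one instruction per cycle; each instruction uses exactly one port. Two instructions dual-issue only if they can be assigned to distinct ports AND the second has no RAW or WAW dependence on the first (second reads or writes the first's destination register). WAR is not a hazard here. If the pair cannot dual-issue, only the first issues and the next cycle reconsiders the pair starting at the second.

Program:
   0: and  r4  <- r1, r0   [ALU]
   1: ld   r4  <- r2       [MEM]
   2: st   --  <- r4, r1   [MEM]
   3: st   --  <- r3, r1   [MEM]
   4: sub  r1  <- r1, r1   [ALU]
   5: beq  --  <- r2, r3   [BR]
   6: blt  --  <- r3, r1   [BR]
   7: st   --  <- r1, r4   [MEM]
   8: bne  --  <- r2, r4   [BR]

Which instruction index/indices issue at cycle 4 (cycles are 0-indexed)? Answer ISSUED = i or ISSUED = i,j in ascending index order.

ISSUED = 5

  cy0 -> i0 (and) WAW r4
  cy1 -> i1 (ld) no-port MEM/MEM
  cy2 -> i2 (st) no-port MEM/MEM
  cy3 -> i3+i4 (st;sub) dual
  cy4 -> i5 (beq) no-port BR/BR
  cy5 -> i6+i7 (blt;st) dual
  cy6 -> i8 (bne) tail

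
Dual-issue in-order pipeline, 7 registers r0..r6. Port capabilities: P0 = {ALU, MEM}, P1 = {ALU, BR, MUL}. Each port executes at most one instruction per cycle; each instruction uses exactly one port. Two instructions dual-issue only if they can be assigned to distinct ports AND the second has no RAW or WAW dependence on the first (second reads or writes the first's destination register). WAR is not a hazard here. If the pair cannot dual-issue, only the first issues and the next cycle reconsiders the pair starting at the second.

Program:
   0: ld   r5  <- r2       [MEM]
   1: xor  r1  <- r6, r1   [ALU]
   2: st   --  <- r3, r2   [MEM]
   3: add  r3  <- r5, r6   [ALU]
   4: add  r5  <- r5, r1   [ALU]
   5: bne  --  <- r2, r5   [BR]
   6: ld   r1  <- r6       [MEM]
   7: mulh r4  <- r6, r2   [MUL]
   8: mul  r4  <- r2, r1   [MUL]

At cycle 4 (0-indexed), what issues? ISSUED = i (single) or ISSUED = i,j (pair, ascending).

[0] i0+i1  ld.MEM+xor.ALU  -- dual
[1] i2+i3  st.MEM+add.ALU  -- dual
[2] i4  add.ALU  -- RAW r5
[3] i5+i6  bne.BR+ld.MEM  -- dual
[4] i7  mulh.MUL  -- no-port MUL/MUL
[5] i8  mul.MUL  -- tail

ISSUED = 7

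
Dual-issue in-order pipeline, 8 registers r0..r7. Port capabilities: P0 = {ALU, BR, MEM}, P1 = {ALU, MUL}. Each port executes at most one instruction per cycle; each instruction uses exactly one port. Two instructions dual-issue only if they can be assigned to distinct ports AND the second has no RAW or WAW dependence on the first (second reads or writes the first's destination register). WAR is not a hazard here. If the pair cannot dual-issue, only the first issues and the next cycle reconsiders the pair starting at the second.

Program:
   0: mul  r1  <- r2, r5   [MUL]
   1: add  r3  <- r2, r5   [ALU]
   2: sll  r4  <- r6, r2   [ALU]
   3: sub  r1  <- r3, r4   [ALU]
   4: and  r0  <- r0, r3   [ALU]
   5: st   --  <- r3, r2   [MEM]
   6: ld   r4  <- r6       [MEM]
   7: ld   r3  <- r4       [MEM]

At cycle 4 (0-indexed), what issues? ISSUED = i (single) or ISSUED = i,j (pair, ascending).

ISSUED = 6

[0] i0/i1  mul;add  -- pair
[1] i2  sll  -- RAW r4
[2] i3/i4  sub;and  -- pair
[3] i5  st  -- no-port MEM/MEM
[4] i6  ld  -- no-port MEM/MEM
[5] i7  ld  -- tail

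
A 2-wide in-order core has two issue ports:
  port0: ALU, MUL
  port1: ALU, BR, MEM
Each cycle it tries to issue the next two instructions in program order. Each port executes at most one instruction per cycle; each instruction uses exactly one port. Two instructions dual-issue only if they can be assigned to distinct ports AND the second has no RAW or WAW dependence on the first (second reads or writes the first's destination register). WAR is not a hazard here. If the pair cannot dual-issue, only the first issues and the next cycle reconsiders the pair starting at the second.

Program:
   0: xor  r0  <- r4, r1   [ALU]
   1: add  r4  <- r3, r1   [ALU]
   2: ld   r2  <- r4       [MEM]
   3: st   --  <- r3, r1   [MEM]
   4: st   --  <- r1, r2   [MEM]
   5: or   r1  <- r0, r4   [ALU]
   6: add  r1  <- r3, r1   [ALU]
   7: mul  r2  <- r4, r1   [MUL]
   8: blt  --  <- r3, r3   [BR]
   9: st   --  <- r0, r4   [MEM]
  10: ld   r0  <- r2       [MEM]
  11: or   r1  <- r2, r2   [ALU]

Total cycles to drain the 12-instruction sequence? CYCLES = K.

c0: i0/i1 xor.ALU+add.ALU  pair
c1: i2 ld.MEM  no-port MEM/MEM
c2: i3 st.MEM  no-port MEM/MEM
c3: i4/i5 st.MEM+or.ALU  pair
c4: i6 add.ALU  RAW r1
c5: i7/i8 mul.MUL+blt.BR  pair
c6: i9 st.MEM  no-port MEM/MEM
c7: i10/i11 ld.MEM+or.ALU  pair

CYCLES = 8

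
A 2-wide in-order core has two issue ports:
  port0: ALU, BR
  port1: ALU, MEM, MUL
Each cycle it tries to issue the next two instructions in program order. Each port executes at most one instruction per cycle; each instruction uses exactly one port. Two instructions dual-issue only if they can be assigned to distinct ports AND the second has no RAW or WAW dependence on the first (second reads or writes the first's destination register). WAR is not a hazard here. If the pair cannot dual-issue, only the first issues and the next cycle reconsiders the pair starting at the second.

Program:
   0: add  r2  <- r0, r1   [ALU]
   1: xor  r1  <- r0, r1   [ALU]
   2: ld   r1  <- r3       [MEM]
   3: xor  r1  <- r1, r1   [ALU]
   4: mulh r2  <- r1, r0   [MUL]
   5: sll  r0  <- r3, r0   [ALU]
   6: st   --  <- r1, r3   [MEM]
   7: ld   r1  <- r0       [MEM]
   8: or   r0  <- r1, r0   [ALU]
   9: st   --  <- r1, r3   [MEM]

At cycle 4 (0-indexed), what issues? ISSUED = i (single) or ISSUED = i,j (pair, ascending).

ISSUED = 6

c0: i0,i1 add.ALU;xor.ALU  pair
c1: i2 ld.MEM  RAW+WAW r1
c2: i3 xor.ALU  RAW r1
c3: i4,i5 mulh.MUL;sll.ALU  pair
c4: i6 st.MEM  no-port MEM/MEM
c5: i7 ld.MEM  RAW r1
c6: i8,i9 or.ALU;st.MEM  pair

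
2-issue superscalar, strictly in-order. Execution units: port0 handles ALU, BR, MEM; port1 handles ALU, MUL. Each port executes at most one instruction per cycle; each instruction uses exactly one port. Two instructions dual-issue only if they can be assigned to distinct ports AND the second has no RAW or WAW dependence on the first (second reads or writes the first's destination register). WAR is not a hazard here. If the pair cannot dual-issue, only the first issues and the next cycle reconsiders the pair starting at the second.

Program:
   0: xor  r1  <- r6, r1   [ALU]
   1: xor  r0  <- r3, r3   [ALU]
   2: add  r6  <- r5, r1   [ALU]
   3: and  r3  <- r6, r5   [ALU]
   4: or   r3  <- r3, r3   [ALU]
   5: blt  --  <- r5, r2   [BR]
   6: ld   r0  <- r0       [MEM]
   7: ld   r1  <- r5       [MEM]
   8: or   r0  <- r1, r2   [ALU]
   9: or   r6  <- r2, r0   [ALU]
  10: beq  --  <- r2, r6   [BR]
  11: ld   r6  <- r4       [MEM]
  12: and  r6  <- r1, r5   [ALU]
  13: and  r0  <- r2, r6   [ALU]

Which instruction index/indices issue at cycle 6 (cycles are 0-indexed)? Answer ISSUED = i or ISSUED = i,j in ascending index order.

ISSUED = 8

#0 head=0: xor/xor i0/i1 dual
#1 head=2: add i2 RAW r6
#2 head=3: and i3 RAW+WAW r3
#3 head=4: or/blt i4/i5 dual
#4 head=6: ld i6 no-port MEM/MEM
#5 head=7: ld i7 RAW r1
#6 head=8: or i8 RAW r0
#7 head=9: or i9 RAW r6
#8 head=10: beq i10 no-port BR/MEM
#9 head=11: ld i11 WAW r6
#10 head=12: and i12 RAW r6
#11 head=13: and i13 tail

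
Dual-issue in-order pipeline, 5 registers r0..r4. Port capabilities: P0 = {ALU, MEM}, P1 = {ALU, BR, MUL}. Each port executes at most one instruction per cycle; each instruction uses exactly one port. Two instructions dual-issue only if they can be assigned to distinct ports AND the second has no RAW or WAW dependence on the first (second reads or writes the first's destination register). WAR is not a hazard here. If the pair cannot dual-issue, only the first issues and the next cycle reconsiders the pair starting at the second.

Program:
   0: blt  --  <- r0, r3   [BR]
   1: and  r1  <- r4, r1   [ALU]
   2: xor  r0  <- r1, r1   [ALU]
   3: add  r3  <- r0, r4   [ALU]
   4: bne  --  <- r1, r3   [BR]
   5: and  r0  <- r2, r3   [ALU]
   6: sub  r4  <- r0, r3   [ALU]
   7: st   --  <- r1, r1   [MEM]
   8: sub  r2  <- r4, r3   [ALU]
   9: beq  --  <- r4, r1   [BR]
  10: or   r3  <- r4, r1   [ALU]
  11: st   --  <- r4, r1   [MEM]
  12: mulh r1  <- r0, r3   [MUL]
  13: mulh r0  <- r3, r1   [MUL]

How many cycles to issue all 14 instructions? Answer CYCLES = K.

0. blt+and @i0,i1  | dual
1. xor @i2  | RAW r0
2. add @i3  | RAW r3
3. bne+and @i4,i5  | dual
4. sub+st @i6,i7  | dual
5. sub+beq @i8,i9  | dual
6. or+st @i10,i11  | dual
7. mulh @i12  | no-port MUL/MUL
8. mulh @i13  | tail

CYCLES = 9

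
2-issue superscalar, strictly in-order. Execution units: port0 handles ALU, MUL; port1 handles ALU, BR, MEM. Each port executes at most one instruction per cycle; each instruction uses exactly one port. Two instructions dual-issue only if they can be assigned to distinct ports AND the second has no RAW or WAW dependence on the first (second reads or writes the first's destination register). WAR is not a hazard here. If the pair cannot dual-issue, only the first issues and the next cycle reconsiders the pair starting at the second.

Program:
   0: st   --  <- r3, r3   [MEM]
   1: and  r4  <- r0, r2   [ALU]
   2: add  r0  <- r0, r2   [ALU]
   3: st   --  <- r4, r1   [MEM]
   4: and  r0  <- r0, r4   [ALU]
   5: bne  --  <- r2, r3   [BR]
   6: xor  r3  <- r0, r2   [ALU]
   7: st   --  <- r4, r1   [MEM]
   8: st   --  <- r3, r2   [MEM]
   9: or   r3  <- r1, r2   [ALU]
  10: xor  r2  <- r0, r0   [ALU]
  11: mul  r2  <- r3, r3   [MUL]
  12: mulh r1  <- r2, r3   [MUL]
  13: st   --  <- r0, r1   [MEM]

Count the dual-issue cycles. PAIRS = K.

PAIRS = 5

c0: i0,i1 st.MEM;and.ALU  pair
c1: i2,i3 add.ALU;st.MEM  pair
c2: i4,i5 and.ALU;bne.BR  pair
c3: i6,i7 xor.ALU;st.MEM  pair
c4: i8,i9 st.MEM;or.ALU  pair
c5: i10 xor.ALU  WAW r2
c6: i11 mul.MUL  no-port MUL/MUL
c7: i12 mulh.MUL  RAW r1
c8: i13 st.MEM  tail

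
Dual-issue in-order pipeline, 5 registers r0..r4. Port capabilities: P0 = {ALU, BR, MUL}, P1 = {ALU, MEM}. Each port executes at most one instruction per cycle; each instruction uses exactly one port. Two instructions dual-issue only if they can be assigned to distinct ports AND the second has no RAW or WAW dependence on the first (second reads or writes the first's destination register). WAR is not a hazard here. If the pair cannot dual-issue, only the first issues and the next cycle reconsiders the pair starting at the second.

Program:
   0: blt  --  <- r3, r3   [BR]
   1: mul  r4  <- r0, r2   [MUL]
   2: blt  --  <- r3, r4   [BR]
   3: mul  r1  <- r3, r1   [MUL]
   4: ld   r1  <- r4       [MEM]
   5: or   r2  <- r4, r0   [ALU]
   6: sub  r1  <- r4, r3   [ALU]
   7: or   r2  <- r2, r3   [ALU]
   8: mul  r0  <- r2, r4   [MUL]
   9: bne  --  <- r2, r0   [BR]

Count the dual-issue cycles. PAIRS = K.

PAIRS = 2

t=0 i0:blt.BR ; no-port BR/MUL
t=1 i1:mul.MUL ; no-port MUL/BR
t=2 i2:blt.BR ; no-port BR/MUL
t=3 i3:mul.MUL ; WAW r1
t=4 i4&i5:ld.MEM or.ALU ; dual
t=5 i6&i7:sub.ALU or.ALU ; dual
t=6 i8:mul.MUL ; no-port MUL/BR
t=7 i9:bne.BR ; tail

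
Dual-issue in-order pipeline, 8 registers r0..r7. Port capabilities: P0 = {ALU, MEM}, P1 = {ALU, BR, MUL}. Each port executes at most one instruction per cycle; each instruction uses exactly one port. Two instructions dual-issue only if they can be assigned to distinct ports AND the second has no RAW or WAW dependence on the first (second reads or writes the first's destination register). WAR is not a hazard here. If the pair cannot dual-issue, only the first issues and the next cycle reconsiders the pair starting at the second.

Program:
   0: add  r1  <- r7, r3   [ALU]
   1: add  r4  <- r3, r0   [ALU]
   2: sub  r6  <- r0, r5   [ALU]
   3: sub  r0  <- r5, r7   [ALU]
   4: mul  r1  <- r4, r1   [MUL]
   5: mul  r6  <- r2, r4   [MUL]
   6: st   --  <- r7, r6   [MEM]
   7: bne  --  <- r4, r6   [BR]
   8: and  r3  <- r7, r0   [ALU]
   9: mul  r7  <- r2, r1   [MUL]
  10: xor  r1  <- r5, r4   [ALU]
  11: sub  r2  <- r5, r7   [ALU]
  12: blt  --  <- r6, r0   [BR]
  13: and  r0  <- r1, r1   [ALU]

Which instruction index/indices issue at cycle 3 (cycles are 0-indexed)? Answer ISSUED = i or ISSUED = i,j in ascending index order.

[0] i0&i1  add;add  -- pair
[1] i2&i3  sub;sub  -- pair
[2] i4  mul  -- no-port MUL/MUL
[3] i5  mul  -- RAW r6
[4] i6&i7  st;bne  -- pair
[5] i8&i9  and;mul  -- pair
[6] i10&i11  xor;sub  -- pair
[7] i12&i13  blt;and  -- pair

ISSUED = 5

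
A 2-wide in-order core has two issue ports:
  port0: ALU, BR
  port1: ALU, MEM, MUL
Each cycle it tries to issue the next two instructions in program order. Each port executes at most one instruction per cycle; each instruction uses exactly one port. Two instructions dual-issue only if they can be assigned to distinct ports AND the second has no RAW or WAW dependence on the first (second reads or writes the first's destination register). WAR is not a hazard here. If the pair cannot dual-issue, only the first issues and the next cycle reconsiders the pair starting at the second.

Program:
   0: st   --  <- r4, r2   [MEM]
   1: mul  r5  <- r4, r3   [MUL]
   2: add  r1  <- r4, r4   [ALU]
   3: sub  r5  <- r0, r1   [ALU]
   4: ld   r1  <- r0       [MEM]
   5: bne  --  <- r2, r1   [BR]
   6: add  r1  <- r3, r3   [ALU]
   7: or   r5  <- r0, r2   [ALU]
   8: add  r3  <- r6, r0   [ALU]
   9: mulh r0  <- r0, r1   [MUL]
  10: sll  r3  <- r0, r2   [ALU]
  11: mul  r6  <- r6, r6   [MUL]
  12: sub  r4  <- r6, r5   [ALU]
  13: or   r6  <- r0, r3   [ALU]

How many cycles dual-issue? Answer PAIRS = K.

  cy0 -> i0 (st) no-port MEM/MUL
  cy1 -> i1&i2 (mul add) 2-wide
  cy2 -> i3&i4 (sub ld) 2-wide
  cy3 -> i5&i6 (bne add) 2-wide
  cy4 -> i7&i8 (or add) 2-wide
  cy5 -> i9 (mulh) RAW r0
  cy6 -> i10&i11 (sll mul) 2-wide
  cy7 -> i12&i13 (sub or) 2-wide

PAIRS = 6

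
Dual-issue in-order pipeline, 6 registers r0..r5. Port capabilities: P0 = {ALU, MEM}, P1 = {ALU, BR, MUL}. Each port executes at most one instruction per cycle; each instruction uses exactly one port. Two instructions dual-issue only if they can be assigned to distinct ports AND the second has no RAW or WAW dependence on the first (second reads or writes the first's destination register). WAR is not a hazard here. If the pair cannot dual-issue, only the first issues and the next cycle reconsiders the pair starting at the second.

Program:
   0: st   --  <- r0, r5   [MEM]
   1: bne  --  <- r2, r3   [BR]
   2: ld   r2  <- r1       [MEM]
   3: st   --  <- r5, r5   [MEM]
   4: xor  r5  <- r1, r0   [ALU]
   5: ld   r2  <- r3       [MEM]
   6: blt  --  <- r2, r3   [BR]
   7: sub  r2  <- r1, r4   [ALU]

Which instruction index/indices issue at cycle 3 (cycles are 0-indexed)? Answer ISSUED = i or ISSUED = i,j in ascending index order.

  cy0 -> i0,i1 (st.MEM/bne.BR) 2-wide
  cy1 -> i2 (ld.MEM) no-port MEM/MEM
  cy2 -> i3,i4 (st.MEM/xor.ALU) 2-wide
  cy3 -> i5 (ld.MEM) RAW r2
  cy4 -> i6,i7 (blt.BR/sub.ALU) 2-wide

ISSUED = 5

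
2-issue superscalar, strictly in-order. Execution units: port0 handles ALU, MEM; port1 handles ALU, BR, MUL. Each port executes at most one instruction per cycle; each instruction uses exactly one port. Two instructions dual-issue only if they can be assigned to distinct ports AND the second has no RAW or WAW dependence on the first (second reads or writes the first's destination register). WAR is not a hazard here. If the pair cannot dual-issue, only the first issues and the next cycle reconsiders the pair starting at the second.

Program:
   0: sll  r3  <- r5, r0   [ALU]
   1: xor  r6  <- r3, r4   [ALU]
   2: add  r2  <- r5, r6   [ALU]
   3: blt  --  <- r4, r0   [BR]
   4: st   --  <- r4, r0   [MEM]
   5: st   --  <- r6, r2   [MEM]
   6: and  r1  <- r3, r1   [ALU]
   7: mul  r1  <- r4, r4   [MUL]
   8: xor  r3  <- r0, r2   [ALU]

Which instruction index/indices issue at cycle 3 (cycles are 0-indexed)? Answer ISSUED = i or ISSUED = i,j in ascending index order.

ISSUED = 4

[0] i0  sll.ALU  -- RAW r3
[1] i1  xor.ALU  -- RAW r6
[2] i2+i3  add.ALU+blt.BR  -- dual
[3] i4  st.MEM  -- no-port MEM/MEM
[4] i5+i6  st.MEM+and.ALU  -- dual
[5] i7+i8  mul.MUL+xor.ALU  -- dual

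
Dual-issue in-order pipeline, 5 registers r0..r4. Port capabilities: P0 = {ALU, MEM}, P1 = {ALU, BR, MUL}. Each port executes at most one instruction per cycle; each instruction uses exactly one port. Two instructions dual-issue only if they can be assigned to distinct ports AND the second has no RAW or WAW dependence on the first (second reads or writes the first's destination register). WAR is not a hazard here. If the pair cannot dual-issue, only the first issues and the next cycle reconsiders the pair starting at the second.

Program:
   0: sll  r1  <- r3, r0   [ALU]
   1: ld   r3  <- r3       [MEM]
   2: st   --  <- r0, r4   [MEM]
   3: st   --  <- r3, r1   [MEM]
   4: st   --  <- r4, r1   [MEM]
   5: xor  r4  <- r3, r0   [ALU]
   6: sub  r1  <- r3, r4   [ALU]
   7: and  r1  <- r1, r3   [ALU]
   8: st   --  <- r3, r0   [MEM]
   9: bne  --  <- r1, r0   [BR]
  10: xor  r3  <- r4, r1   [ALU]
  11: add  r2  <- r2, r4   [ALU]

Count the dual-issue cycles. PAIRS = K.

#0 head=0: sll/ld i0,i1 pair
#1 head=2: st i2 no-port MEM/MEM
#2 head=3: st i3 no-port MEM/MEM
#3 head=4: st/xor i4,i5 pair
#4 head=6: sub i6 RAW+WAW r1
#5 head=7: and/st i7,i8 pair
#6 head=9: bne/xor i9,i10 pair
#7 head=11: add i11 tail

PAIRS = 4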